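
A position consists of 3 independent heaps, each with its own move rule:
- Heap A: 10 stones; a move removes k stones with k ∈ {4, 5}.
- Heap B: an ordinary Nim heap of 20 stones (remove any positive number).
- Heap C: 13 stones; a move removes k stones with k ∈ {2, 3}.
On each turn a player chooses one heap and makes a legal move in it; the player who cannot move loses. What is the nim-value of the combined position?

Grundy values for heap A (subtraction set {4, 5}):
g(0) = mex{} = 0
g(1) = mex{} = 0
g(2) = mex{} = 0
g(3) = mex{} = 0
g(4) = mex{0} = 1
g(5) = mex{0} = 1
g(6) = mex{0} = 1
g(7) = mex{0} = 1
g(8) = mex{0,1} = 2
g(9) = mex{1} = 0
g(10) = mex{1} = 0
So g(10) = 0.
Heap B is a plain Nim heap of size 20, so its Grundy value is 20.
Build the Grundy sequence for heap C with g(k) = mex{g(k−s) : s ∈ {2, 3}, s ≤ k}:
g(0) = mex{} = 0
g(1) = mex{} = 0
g(2) = mex{0} = 1
g(3) = mex{0} = 1
g(4) = mex{0,1} = 2
g(5) = mex{1} = 0
g(6) = mex{1,2} = 0
g(7) = mex{0,2} = 1
g(8) = mex{0} = 1
g(9) = mex{0,1} = 2
g(10) = mex{1} = 0
g(11) = mex{1,2} = 0
g(12) = mex{0,2} = 1
g(13) = mex{0} = 1
So g(13) = 1.
The value of a disjunctive sum is the nim-sum of the parts.
Combined value = 0 ⊕ 20 ⊕ 1 = 21.

21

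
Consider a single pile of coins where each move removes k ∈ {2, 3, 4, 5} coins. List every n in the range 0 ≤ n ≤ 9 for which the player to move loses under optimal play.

Compute g(0), g(1), … for moves {2, 3, 4, 5}:
k:     0  1  2  3  4  5  6  7  8  9
g(k):  0  0  1  1  2  2  3  0  0  1
The P-positions (g = 0) in 0..9 are 0, 1, 7, 8.

0, 1, 7, 8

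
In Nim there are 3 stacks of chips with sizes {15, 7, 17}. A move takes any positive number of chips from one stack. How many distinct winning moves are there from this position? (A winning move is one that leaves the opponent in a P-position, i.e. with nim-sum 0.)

1

Bitwise XOR of the heap sizes:
  01111  (15)
  00111  (7)
  10001  (17)
  -----
  11001  (25)
The overall nim-sum is X = 25. A stack of size p has a winning move iff p XOR X < p (reduce it to p XOR X).
  15: 15 XOR 25 = 22 ≥ 15 — no move.
  7: 7 XOR 25 = 30 ≥ 7 — no move.
  17: 17 XOR 25 = 8 < 17 — winning move (to 8).
That gives 1 winning move.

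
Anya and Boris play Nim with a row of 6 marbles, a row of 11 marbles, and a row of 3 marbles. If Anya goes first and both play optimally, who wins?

Write each in binary and XOR column by column:
  0110  (6)
  1011  (11)
  0011  (3)
  ----
  1110  (14)
The nim-sum is 14 ≠ 0, so this is an N-position: the player to move can win; Anya has a winning move.

Anya wins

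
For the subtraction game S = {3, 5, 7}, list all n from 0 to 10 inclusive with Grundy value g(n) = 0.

0, 1, 2, 10

Grundy values for subtraction set {3, 5, 7}:
k:     0  1  2  3  4  5  6  7  8  9 10
g(k):  0  0  0  1  1  1  2  2  2  3  0
The P-positions (g = 0) in 0..10 are 0, 1, 2, 10.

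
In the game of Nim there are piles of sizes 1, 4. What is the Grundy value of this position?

5

Compute the nim-sum pairwise:
1 XOR 4 = 5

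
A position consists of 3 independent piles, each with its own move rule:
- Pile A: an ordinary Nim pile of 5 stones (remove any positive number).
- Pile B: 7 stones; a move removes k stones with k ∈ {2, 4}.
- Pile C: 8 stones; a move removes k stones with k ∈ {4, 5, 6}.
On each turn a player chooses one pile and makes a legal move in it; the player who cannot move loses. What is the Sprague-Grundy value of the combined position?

Pile A is a plain Nim pile of size 5, so its Grundy value is 5.
For pile B, compute g(0), g(1), … with moves {2, 4}:
k:     0  1  2  3  4  5  6  7
g(k):  0  0  1  1  2  2  0  0
So g(7) = 0.
For pile C, compute g(0), g(1), … with moves {4, 5, 6}:
g(0) = mex{} = 0
g(1) = mex{} = 0
g(2) = mex{} = 0
g(3) = mex{} = 0
g(4) = mex{0} = 1
g(5) = mex{0} = 1
g(6) = mex{0} = 1
g(7) = mex{0} = 1
g(8) = mex{0,1} = 2
So g(8) = 2.
The value of a disjunctive sum is the nim-sum of the parts.
Combined value = 5 ⊕ 0 ⊕ 2 = 7.

7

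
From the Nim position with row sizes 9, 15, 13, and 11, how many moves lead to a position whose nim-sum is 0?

0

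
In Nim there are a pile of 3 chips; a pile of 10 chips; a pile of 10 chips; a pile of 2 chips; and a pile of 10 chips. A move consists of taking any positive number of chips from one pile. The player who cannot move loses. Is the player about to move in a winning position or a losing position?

Compute the nim-sum pairwise:
3 ⊕ 10 = 9
9 ⊕ 10 = 3
3 ⊕ 2 = 1
1 ⊕ 10 = 11
The nim-sum is 11 ≠ 0, so this is an N-position: the player to move can win.

Winning position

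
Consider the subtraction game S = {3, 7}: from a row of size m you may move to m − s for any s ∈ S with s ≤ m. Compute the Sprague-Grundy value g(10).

Grundy values for subtraction set {3, 7}:
k:     0  1  2  3  4  5  6  7  8  9 10
g(k):  0  0  0  1  1  1  0  2  2  1  0
So g(10) = 0.

0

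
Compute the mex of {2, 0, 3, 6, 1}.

4

The values 0, 1, 2, 3 are all present; 4 is the first non-negative integer missing from the set.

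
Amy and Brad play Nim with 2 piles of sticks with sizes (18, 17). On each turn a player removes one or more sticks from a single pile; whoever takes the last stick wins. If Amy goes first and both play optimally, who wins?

Nim-sum: 18 ^ 17 = 3.
The nim-sum is 3 ≠ 0, so this is an N-position: the player to move can win; Amy has a winning move.

Amy wins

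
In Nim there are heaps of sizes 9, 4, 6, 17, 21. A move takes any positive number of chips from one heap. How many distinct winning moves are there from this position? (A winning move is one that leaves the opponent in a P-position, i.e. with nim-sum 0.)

1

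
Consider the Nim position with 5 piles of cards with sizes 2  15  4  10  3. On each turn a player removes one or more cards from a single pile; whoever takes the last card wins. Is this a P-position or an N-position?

Nim-sum: 2 XOR 15 XOR 4 XOR 10 XOR 3 = 0.
The nim-sum is 0, so this is a P-position: the player to move is in a losing position under optimal play.

P-position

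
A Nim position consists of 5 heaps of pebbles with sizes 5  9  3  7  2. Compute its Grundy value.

10

Compute the nim-sum pairwise:
5 XOR 9 = 12
12 XOR 3 = 15
15 XOR 7 = 8
8 XOR 2 = 10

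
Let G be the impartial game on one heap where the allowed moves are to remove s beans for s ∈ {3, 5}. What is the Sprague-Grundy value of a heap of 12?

1

Compute g(0), g(1), … for moves {3, 5}:
g(0) = mex{} = 0
g(1) = mex{} = 0
g(2) = mex{} = 0
g(3) = mex{0} = 1
g(4) = mex{0} = 1
g(5) = mex{0} = 1
g(6) = mex{0,1} = 2
g(7) = mex{0,1} = 2
g(8) = mex{1} = 0
g(9) = mex{1,2} = 0
g(10) = mex{1,2} = 0
g(11) = mex{0,2} = 1
g(12) = mex{0,2} = 1
So g(12) = 1.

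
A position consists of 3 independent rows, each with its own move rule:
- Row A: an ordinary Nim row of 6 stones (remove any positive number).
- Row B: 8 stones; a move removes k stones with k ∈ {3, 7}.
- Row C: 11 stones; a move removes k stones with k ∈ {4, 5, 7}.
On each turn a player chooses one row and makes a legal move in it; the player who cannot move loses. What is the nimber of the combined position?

Row A is a plain Nim row of size 6, so its Grundy value is 6.
Grundy values for row B (subtraction set {3, 7}):
k:     0  1  2  3  4  5  6  7  8
g(k):  0  0  0  1  1  1  0  2  2
So g(8) = 2.
Grundy values for row C (subtraction set {4, 5, 7}):
k:     0  1  2  3  4  5  6  7  8  9 10 11
g(k):  0  0  0  0  1  1  1  1  2  2  2  0
So g(11) = 0.
The value of a disjunctive sum is the nim-sum of the parts.
Combined value = 6 ⊕ 2 ⊕ 0 = 4.

4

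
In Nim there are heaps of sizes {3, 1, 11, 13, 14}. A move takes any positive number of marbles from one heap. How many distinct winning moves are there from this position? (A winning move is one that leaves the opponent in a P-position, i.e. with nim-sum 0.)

Nim-sum: 3 XOR 1 XOR 11 XOR 13 XOR 14 = 10.
The overall nim-sum is X = 10. A heap of size p has a winning move iff p XOR X < p (reduce it to p XOR X).
  3: 3 XOR 10 = 9 ≥ 3 — no move.
  1: 1 XOR 10 = 11 ≥ 1 — no move.
  11: 11 XOR 10 = 1 < 11 — winning move (to 1).
  13: 13 XOR 10 = 7 < 13 — winning move (to 7).
  14: 14 XOR 10 = 4 < 14 — winning move (to 4).
That gives 3 winning moves.

3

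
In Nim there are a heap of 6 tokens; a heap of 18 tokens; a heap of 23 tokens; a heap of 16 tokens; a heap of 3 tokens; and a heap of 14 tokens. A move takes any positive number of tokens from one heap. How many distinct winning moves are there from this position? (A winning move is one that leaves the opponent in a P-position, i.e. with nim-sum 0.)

In binary:
  00110  (6)
  10010  (18)
  10111  (23)
  10000  (16)
  00011  (3)
  01110  (14)
  -----
  11110  (30)
The overall nim-sum is X = 30. A heap of size p has a winning move iff p XOR X < p (reduce it to p XOR X).
  6: 6 XOR 30 = 24 ≥ 6 — no move.
  18: 18 XOR 30 = 12 < 18 — winning move (to 12).
  23: 23 XOR 30 = 9 < 23 — winning move (to 9).
  16: 16 XOR 30 = 14 < 16 — winning move (to 14).
  3: 3 XOR 30 = 29 ≥ 3 — no move.
  14: 14 XOR 30 = 16 ≥ 14 — no move.
That gives 3 winning moves.

3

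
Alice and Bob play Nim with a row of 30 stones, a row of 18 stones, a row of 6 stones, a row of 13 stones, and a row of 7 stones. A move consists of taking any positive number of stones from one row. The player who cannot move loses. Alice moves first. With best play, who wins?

Bob wins

Nim-sum: 30 ^ 18 ^ 6 ^ 13 ^ 7 = 0.
The nim-sum is 0, so this is a P-position: the player to move is in a losing position under optimal play; Alice is about to move from it and so loses — Bob wins.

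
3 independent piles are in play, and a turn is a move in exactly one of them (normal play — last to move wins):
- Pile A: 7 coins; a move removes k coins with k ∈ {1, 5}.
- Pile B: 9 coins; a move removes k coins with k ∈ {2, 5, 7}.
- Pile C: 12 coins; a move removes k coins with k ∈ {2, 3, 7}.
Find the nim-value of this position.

Grundy values for pile A (subtraction set {1, 5}):
g(0) = mex{} = 0
g(1) = mex{0} = 1
g(2) = mex{1} = 0
g(3) = mex{0} = 1
g(4) = mex{1} = 0
g(5) = mex{0} = 1
g(6) = mex{1} = 0
g(7) = mex{0} = 1
So g(7) = 1.
For pile B, compute g(0), g(1), … with moves {2, 5, 7}:
g(0) = mex{} = 0
g(1) = mex{} = 0
g(2) = mex{0} = 1
g(3) = mex{0} = 1
g(4) = mex{1} = 0
g(5) = mex{0,1} = 2
g(6) = mex{0} = 1
g(7) = mex{0,1,2} = 3
g(8) = mex{0,1} = 2
g(9) = mex{0,1,3} = 2
So g(9) = 2.
Build the Grundy sequence for pile C with g(k) = mex{g(k−s) : s ∈ {2, 3, 7}, s ≤ k}:
g(0) = mex{} = 0
g(1) = mex{} = 0
g(2) = mex{0} = 1
g(3) = mex{0} = 1
g(4) = mex{0,1} = 2
g(5) = mex{1} = 0
g(6) = mex{1,2} = 0
g(7) = mex{0,2} = 1
g(8) = mex{0} = 1
g(9) = mex{0,1} = 2
g(10) = mex{1} = 0
g(11) = mex{1,2} = 0
g(12) = mex{0,2} = 1
So g(12) = 1.
By the Sprague-Grundy theorem, the Grundy value of a sum of independent games is the XOR of the component values.
Combined value = 1 XOR 2 XOR 1 = 2.

2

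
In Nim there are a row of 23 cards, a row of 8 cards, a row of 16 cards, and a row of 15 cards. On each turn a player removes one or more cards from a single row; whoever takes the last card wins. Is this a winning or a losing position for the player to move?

Bitwise XOR of the heap sizes:
  10111  (23)
  01000  (8)
  10000  (16)
  01111  (15)
  -----
  00000  (0)
The nim-sum is 0, so this is a P-position: the player to move is in a losing position under optimal play.

Losing position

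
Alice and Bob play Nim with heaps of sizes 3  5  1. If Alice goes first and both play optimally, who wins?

Bitwise XOR of the heap sizes:
  011  (3)
  101  (5)
  001  (1)
  ---
  111  (7)
The nim-sum is 7 ≠ 0, so this is an N-position: the player to move can win; Alice has a winning move.

Alice wins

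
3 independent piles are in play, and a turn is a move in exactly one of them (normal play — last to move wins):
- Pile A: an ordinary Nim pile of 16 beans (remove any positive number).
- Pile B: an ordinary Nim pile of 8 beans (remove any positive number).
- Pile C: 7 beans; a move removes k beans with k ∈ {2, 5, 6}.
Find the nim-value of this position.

Pile A is a plain Nim pile of size 16, so its Grundy value is 16.
Pile B is a plain Nim pile of size 8, so its Grundy value is 8.
Grundy values for pile C (subtraction set {2, 5, 6}):
k:     0  1  2  3  4  5  6  7
g(k):  0  0  1  1  0  2  1  3
So g(7) = 3.
By the Sprague-Grundy theorem, the Grundy value of a sum of independent games is the XOR of the component values.
Combined value = 16 ⊕ 8 ⊕ 3 = 27.

27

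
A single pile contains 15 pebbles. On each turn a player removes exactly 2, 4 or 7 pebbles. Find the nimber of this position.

0

Build the Grundy sequence with g(k) = mex{g(k−s) : s ∈ {2, 4, 7}, s ≤ k}:
k:     0  1  2  3  4  5  6  7  8  9 10 11 12 13 14 15
g(k):  0  0  1  1  2  2  0  3  1  0  2  1  0  2  1  0
So g(15) = 0.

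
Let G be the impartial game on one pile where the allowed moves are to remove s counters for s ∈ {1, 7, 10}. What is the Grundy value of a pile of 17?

Grundy values for subtraction set {1, 7, 10}:
k:     0  1  2  3  4  5  6  7  8  9 10 11 12 13 14 15 16 17
g(k):  0  1  0  1  0  1  0  1  0  1  2  3  2  3  2  3  2  0
So g(17) = 0.

0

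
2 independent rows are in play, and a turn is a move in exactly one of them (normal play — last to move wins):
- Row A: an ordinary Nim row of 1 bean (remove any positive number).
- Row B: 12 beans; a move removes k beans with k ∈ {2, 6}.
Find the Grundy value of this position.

Row A is a plain Nim row of size 1, so its Grundy value is 1.
For row B, compute g(0), g(1), … with moves {2, 6}:
k:     0  1  2  3  4  5  6  7  8  9 10 11 12
g(k):  0  0  1  1  0  0  1  1  0  0  1  1  0
So g(12) = 0.
The value of a disjunctive sum is the nim-sum of the parts.
Combined value = 1 ⊕ 0 = 1.

1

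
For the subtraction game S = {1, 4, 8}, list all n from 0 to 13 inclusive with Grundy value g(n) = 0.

0, 2, 5, 7, 12

Grundy values for subtraction set {1, 4, 8}:
g(0) = mex{} = 0
g(1) = mex{0} = 1
g(2) = mex{1} = 0
g(3) = mex{0} = 1
g(4) = mex{0,1} = 2
g(5) = mex{1,2} = 0
g(6) = mex{0} = 1
g(7) = mex{1} = 0
g(8) = mex{0,2} = 1
g(9) = mex{0,1} = 2
g(10) = mex{0,1,2} = 3
g(11) = mex{0,1,3} = 2
g(12) = mex{1,2} = 0
g(13) = mex{0,2} = 1
The P-positions (g = 0) in 0..13 are 0, 2, 5, 7, 12.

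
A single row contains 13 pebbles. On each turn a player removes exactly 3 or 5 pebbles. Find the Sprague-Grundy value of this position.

1

Compute g(0), g(1), … for moves {3, 5}:
k:     0  1  2  3  4  5  6  7  8  9 10 11 12 13
g(k):  0  0  0  1  1  1  2  2  0  0  0  1  1  1
So g(13) = 1.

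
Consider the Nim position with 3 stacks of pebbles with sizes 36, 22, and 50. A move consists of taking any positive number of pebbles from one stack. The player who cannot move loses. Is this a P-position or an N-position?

P-position

Compute the nim-sum pairwise:
36 ^ 22 = 50
50 ^ 50 = 0
The nim-sum is 0, so this is a P-position: the player to move is in a losing position under optimal play.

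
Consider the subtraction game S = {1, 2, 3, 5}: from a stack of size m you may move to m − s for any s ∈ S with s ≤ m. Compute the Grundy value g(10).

2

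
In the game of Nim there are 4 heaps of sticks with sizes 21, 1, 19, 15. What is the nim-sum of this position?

8

Nim-sum: 21 ^ 1 ^ 19 ^ 15 = 8.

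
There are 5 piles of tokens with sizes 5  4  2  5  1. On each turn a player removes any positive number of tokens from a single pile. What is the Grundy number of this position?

Compute the nim-sum pairwise:
5 ^ 4 = 1
1 ^ 2 = 3
3 ^ 5 = 6
6 ^ 1 = 7

7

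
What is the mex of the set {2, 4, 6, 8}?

0

0 is not in the set, so the mex is 0.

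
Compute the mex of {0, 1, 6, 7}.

The values 0, 1 are all present; 2 is the first non-negative integer missing from the set.

2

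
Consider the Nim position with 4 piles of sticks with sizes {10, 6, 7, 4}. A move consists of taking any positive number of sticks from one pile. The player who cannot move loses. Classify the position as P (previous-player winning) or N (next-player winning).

N-position

Nim-sum: 10 ^ 6 ^ 7 ^ 4 = 15.
The nim-sum is 15 ≠ 0, so this is an N-position: the player to move can win.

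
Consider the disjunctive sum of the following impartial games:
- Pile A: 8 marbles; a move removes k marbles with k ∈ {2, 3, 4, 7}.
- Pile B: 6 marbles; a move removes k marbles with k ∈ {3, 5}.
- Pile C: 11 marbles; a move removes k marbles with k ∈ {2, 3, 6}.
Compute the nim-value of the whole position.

For pile A, compute g(0), g(1), … with moves {2, 3, 4, 7}:
g(0) = mex{} = 0
g(1) = mex{} = 0
g(2) = mex{0} = 1
g(3) = mex{0} = 1
g(4) = mex{0,1} = 2
g(5) = mex{0,1} = 2
g(6) = mex{1,2} = 0
g(7) = mex{0,1,2} = 3
g(8) = mex{0,2} = 1
So g(8) = 1.
For pile B, compute g(0), g(1), … with moves {3, 5}:
g(0) = mex{} = 0
g(1) = mex{} = 0
g(2) = mex{} = 0
g(3) = mex{0} = 1
g(4) = mex{0} = 1
g(5) = mex{0} = 1
g(6) = mex{0,1} = 2
So g(6) = 2.
For pile C, compute g(0), g(1), … with moves {2, 3, 6}:
k:     0  1  2  3  4  5  6  7  8  9 10 11
g(k):  0  0  1  1  2  0  3  1  2  0  0  1
So g(11) = 1.
The value of a disjunctive sum is the nim-sum of the parts.
Combined value = 1 XOR 2 XOR 1 = 2.

2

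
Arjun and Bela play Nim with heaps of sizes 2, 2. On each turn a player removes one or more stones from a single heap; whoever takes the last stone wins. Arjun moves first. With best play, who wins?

In binary:
  10  (2)
  10  (2)
  --
  00  (0)
The nim-sum is 0, so this is a P-position: the player to move is in a losing position under optimal play; Arjun is about to move from it and so loses — Bela wins.

Bela wins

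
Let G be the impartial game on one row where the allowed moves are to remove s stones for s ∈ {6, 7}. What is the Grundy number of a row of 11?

Compute g(0), g(1), … for moves {6, 7}:
g(0) = mex{} = 0
g(1) = mex{} = 0
g(2) = mex{} = 0
g(3) = mex{} = 0
g(4) = mex{} = 0
g(5) = mex{} = 0
g(6) = mex{0} = 1
g(7) = mex{0} = 1
g(8) = mex{0} = 1
g(9) = mex{0} = 1
g(10) = mex{0} = 1
g(11) = mex{0} = 1
So g(11) = 1.

1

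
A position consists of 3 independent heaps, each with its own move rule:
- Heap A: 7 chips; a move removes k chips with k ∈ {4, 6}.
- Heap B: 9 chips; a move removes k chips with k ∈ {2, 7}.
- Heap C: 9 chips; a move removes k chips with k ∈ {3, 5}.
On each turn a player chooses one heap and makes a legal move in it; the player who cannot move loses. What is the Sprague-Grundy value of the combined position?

Build the Grundy sequence for heap A with g(k) = mex{g(k−s) : s ∈ {4, 6}, s ≤ k}:
k:     0  1  2  3  4  5  6  7
g(k):  0  0  0  0  1  1  1  1
So g(7) = 1.
Grundy values for heap B (subtraction set {2, 7}):
g(0) = mex{} = 0
g(1) = mex{} = 0
g(2) = mex{0} = 1
g(3) = mex{0} = 1
g(4) = mex{1} = 0
g(5) = mex{1} = 0
g(6) = mex{0} = 1
g(7) = mex{0} = 1
g(8) = mex{0,1} = 2
g(9) = mex{1} = 0
So g(9) = 0.
Grundy values for heap C (subtraction set {3, 5}):
g(0) = mex{} = 0
g(1) = mex{} = 0
g(2) = mex{} = 0
g(3) = mex{0} = 1
g(4) = mex{0} = 1
g(5) = mex{0} = 1
g(6) = mex{0,1} = 2
g(7) = mex{0,1} = 2
g(8) = mex{1} = 0
g(9) = mex{1,2} = 0
So g(9) = 0.
The value of a disjunctive sum is the nim-sum of the parts.
Combined value = 1 XOR 0 XOR 0 = 1.

1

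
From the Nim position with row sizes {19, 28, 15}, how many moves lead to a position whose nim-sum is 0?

Nim-sum: 19 ⊕ 28 ⊕ 15 = 0.
The nim-sum is already 0, so every move leaves a nonzero nim-sum — there are no winning moves.

0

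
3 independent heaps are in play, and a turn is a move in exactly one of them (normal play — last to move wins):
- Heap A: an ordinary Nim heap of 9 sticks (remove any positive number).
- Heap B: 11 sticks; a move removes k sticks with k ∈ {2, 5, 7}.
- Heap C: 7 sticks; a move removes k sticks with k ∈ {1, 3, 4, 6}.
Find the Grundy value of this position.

Heap A is a plain Nim heap of size 9, so its Grundy value is 9.
Grundy values for heap B (subtraction set {2, 5, 7}):
g(0) = mex{} = 0
g(1) = mex{} = 0
g(2) = mex{0} = 1
g(3) = mex{0} = 1
g(4) = mex{1} = 0
g(5) = mex{0,1} = 2
g(6) = mex{0} = 1
g(7) = mex{0,1,2} = 3
g(8) = mex{0,1} = 2
g(9) = mex{0,1,3} = 2
g(10) = mex{1,2} = 0
g(11) = mex{0,1,2} = 3
So g(11) = 3.
Build the Grundy sequence for heap C with g(k) = mex{g(k−s) : s ∈ {1, 3, 4, 6}, s ≤ k}:
k:     0  1  2  3  4  5  6  7
g(k):  0  1  0  1  2  3  2  0
So g(7) = 0.
The value of a disjunctive sum is the nim-sum of the parts.
Combined value = 9 XOR 3 XOR 0 = 10.

10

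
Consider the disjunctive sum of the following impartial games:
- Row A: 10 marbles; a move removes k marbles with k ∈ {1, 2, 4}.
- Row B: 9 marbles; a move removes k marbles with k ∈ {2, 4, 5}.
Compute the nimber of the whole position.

0

Grundy values for row A (subtraction set {1, 2, 4}):
k:     0  1  2  3  4  5  6  7  8  9 10
g(k):  0  1  2  0  1  2  0  1  2  0  1
So g(10) = 1.
Grundy values for row B (subtraction set {2, 4, 5}):
g(0) = mex{} = 0
g(1) = mex{} = 0
g(2) = mex{0} = 1
g(3) = mex{0} = 1
g(4) = mex{0,1} = 2
g(5) = mex{0,1} = 2
g(6) = mex{0,1,2} = 3
g(7) = mex{1,2} = 0
g(8) = mex{1,2,3} = 0
g(9) = mex{0,2} = 1
So g(9) = 1.
The value of a disjunctive sum is the nim-sum of the parts.
Combined value = 1 XOR 1 = 0.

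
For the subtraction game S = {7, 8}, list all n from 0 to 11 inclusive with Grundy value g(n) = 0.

0, 1, 2, 3, 4, 5, 6

Build the Grundy sequence with g(k) = mex{g(k−s) : s ∈ {7, 8}, s ≤ k}:
g(0) = mex{} = 0
g(1) = mex{} = 0
g(2) = mex{} = 0
g(3) = mex{} = 0
g(4) = mex{} = 0
g(5) = mex{} = 0
g(6) = mex{} = 0
g(7) = mex{0} = 1
g(8) = mex{0} = 1
g(9) = mex{0} = 1
g(10) = mex{0} = 1
g(11) = mex{0} = 1
The P-positions (g = 0) in 0..11 are 0, 1, 2, 3, 4, 5, 6.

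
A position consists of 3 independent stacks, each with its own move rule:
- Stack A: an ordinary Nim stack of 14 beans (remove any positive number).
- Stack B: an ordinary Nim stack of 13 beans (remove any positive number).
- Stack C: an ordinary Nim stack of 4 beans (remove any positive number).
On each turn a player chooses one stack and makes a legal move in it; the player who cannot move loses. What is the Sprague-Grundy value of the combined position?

7

Stack A is a plain Nim stack of size 14, so its Grundy value is 14.
Stack B is a plain Nim stack of size 13, so its Grundy value is 13.
Stack C is a plain Nim stack of size 4, so its Grundy value is 4.
By the Sprague-Grundy theorem, the Grundy value of a sum of independent games is the XOR of the component values.
Combined value = 14 ⊕ 13 ⊕ 4 = 7.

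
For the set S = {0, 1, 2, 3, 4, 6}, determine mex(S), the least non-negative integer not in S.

The values 0, 1, 2, 3, 4 are all present; 5 is the first non-negative integer missing from the set.

5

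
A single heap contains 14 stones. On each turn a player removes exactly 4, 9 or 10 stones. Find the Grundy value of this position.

Grundy values for subtraction set {4, 9, 10}:
k:     0  1  2  3  4  5  6  7  8  9 10 11 12 13 14
g(k):  0  0  0  0  1  1  1  1  0  2  2  2  1  3  0
So g(14) = 0.

0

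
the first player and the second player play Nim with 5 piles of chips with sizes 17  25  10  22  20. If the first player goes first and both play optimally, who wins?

the second player wins

Compute the nim-sum pairwise:
17 ^ 25 = 8
8 ^ 10 = 2
2 ^ 22 = 20
20 ^ 20 = 0
The nim-sum is 0, so this is a P-position: the player to move is in a losing position under optimal play; the first player is about to move from it and so loses — the second player wins.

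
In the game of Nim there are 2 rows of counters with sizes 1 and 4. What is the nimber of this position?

Nim-sum: 1 XOR 4 = 5.

5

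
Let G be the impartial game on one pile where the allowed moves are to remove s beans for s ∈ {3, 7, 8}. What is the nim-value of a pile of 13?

Build the Grundy sequence with g(k) = mex{g(k−s) : s ∈ {3, 7, 8}, s ≤ k}:
g(0) = mex{} = 0
g(1) = mex{} = 0
g(2) = mex{} = 0
g(3) = mex{0} = 1
g(4) = mex{0} = 1
g(5) = mex{0} = 1
g(6) = mex{1} = 0
g(7) = mex{0,1} = 2
g(8) = mex{0,1} = 2
g(9) = mex{0} = 1
g(10) = mex{0,1,2} = 3
g(11) = mex{1,2} = 0
g(12) = mex{1} = 0
g(13) = mex{0,1,3} = 2
So g(13) = 2.

2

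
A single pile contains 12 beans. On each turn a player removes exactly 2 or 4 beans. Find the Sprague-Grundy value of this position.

0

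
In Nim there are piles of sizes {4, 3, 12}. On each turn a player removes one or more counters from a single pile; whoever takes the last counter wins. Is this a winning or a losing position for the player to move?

Winning position

Compute the nim-sum pairwise:
4 ⊕ 3 = 7
7 ⊕ 12 = 11
The nim-sum is 11 ≠ 0, so this is an N-position: the player to move can win.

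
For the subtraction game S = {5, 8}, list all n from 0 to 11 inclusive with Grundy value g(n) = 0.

Compute g(0), g(1), … for moves {5, 8}:
g(0) = mex{} = 0
g(1) = mex{} = 0
g(2) = mex{} = 0
g(3) = mex{} = 0
g(4) = mex{} = 0
g(5) = mex{0} = 1
g(6) = mex{0} = 1
g(7) = mex{0} = 1
g(8) = mex{0} = 1
g(9) = mex{0} = 1
g(10) = mex{0,1} = 2
g(11) = mex{0,1} = 2
The P-positions (g = 0) in 0..11 are 0, 1, 2, 3, 4.

0, 1, 2, 3, 4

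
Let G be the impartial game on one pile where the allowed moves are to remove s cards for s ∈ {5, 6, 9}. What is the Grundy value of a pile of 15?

0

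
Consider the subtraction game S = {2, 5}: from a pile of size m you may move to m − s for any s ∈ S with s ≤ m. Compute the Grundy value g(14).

Grundy values for subtraction set {2, 5}:
k:     0  1  2  3  4  5  6  7  8  9 10 11 12 13 14
g(k):  0  0  1  1  0  2  1  0  0  1  1  0  2  1  0
So g(14) = 0.

0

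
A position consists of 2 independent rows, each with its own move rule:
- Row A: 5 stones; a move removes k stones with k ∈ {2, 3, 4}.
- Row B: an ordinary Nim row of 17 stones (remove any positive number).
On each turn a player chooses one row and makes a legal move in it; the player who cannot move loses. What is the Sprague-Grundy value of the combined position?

19

Build the Grundy sequence for row A with g(k) = mex{g(k−s) : s ∈ {2, 3, 4}, s ≤ k}:
k:     0  1  2  3  4  5
g(k):  0  0  1  1  2  2
So g(5) = 2.
Row B is a plain Nim row of size 17, so its Grundy value is 17.
By the Sprague-Grundy theorem, the Grundy value of a sum of independent games is the XOR of the component values.
Combined value = 2 ⊕ 17 = 19.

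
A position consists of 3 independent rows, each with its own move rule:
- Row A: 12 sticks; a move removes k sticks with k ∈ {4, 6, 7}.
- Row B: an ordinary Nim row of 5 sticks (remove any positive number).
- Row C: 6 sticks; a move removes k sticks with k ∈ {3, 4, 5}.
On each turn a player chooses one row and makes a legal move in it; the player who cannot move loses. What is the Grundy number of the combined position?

For row A, compute g(0), g(1), … with moves {4, 6, 7}:
g(0) = mex{} = 0
g(1) = mex{} = 0
g(2) = mex{} = 0
g(3) = mex{} = 0
g(4) = mex{0} = 1
g(5) = mex{0} = 1
g(6) = mex{0} = 1
g(7) = mex{0} = 1
g(8) = mex{0,1} = 2
g(9) = mex{0,1} = 2
g(10) = mex{0,1} = 2
g(11) = mex{1} = 0
g(12) = mex{1,2} = 0
So g(12) = 0.
Row B is a plain Nim row of size 5, so its Grundy value is 5.
For row C, compute g(0), g(1), … with moves {3, 4, 5}:
k:     0  1  2  3  4  5  6
g(k):  0  0  0  1  1  1  2
So g(6) = 2.
By the Sprague-Grundy theorem, the Grundy value of a sum of independent games is the XOR of the component values.
Combined value = 0 ⊕ 5 ⊕ 2 = 7.

7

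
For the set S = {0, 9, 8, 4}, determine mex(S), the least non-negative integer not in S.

1

0 is in the set but 1 is not, so the mex is 1.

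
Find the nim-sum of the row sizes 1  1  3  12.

15

Nim-sum: 1 ⊕ 1 ⊕ 3 ⊕ 12 = 15.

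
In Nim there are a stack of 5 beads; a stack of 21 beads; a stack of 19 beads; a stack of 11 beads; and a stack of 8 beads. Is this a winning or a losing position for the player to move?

Losing position

Nim-sum: 5 ⊕ 21 ⊕ 19 ⊕ 11 ⊕ 8 = 0.
The nim-sum is 0, so this is a P-position: the player to move is in a losing position under optimal play.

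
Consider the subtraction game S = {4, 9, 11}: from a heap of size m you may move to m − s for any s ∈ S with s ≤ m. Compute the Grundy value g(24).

2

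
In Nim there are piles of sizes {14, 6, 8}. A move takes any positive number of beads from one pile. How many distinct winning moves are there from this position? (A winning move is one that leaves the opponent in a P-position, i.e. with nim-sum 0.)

Nim-sum: 14 ^ 6 ^ 8 = 0.
The nim-sum is already 0, so every move leaves a nonzero nim-sum — there are no winning moves.

0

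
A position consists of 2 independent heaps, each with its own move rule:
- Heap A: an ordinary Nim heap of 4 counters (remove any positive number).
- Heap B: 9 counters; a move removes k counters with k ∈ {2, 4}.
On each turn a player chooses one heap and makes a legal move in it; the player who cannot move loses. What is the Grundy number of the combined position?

5

Heap A is a plain Nim heap of size 4, so its Grundy value is 4.
For heap B, compute g(0), g(1), … with moves {2, 4}:
k:     0  1  2  3  4  5  6  7  8  9
g(k):  0  0  1  1  2  2  0  0  1  1
So g(9) = 1.
The value of a disjunctive sum is the nim-sum of the parts.
Combined value = 4 ⊕ 1 = 5.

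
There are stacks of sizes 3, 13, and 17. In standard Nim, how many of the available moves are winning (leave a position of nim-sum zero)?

1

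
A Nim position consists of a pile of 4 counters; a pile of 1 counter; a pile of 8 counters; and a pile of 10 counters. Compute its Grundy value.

In binary:
  0100  (4)
  0001  (1)
  1000  (8)
  1010  (10)
  ----
  0111  (7)

7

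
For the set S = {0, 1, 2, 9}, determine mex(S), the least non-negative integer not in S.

The values 0, 1, 2 are all present; 3 is the first non-negative integer missing from the set.

3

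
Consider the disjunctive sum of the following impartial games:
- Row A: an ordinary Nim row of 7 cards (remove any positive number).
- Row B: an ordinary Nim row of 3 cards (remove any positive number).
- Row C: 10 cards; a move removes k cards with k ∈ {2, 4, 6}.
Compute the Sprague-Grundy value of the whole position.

5

Row A is a plain Nim row of size 7, so its Grundy value is 7.
Row B is a plain Nim row of size 3, so its Grundy value is 3.
For row C, compute g(0), g(1), … with moves {2, 4, 6}:
g(0) = mex{} = 0
g(1) = mex{} = 0
g(2) = mex{0} = 1
g(3) = mex{0} = 1
g(4) = mex{0,1} = 2
g(5) = mex{0,1} = 2
g(6) = mex{0,1,2} = 3
g(7) = mex{0,1,2} = 3
g(8) = mex{1,2,3} = 0
g(9) = mex{1,2,3} = 0
g(10) = mex{0,2,3} = 1
So g(10) = 1.
By the Sprague-Grundy theorem, the Grundy value of a sum of independent games is the XOR of the component values.
Combined value = 7 XOR 3 XOR 1 = 5.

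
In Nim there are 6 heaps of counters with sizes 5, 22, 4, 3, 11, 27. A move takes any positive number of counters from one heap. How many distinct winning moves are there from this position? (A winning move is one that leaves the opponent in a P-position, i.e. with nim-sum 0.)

Nim-sum: 5 XOR 22 XOR 4 XOR 3 XOR 11 XOR 27 = 4.
The overall nim-sum is X = 4. A heap of size p has a winning move iff p XOR X < p (reduce it to p XOR X).
  5: 5 XOR 4 = 1 < 5 — winning move (to 1).
  22: 22 XOR 4 = 18 < 22 — winning move (to 18).
  4: 4 XOR 4 = 0 < 4 — winning move (to 0).
  3: 3 XOR 4 = 7 ≥ 3 — no move.
  11: 11 XOR 4 = 15 ≥ 11 — no move.
  27: 27 XOR 4 = 31 ≥ 27 — no move.
That gives 3 winning moves.

3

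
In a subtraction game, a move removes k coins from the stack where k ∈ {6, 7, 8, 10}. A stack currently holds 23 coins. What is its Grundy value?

Grundy values for subtraction set {6, 7, 8, 10}:
k:     0  1  2  3  4  5  6  7  8  9 10 11 12 13 14 15 16 17 18 19 20 21 22 23
g(k):  0  0  0  0  0  0  1  1  1  1  1  1  2  2  2  2  0  0  0  0  0  0  1  1
So g(23) = 1.

1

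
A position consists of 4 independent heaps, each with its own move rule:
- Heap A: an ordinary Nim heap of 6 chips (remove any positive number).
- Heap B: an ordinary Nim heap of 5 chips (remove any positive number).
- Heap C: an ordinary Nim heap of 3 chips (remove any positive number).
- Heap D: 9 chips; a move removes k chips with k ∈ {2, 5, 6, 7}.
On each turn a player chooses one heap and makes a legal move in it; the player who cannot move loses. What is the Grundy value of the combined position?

Heap A is a plain Nim heap of size 6, so its Grundy value is 6.
Heap B is a plain Nim heap of size 5, so its Grundy value is 5.
Heap C is a plain Nim heap of size 3, so its Grundy value is 3.
Grundy values for heap D (subtraction set {2, 5, 6, 7}):
k:     0  1  2  3  4  5  6  7  8  9
g(k):  0  0  1  1  0  2  1  3  2  2
So g(9) = 2.
The value of a disjunctive sum is the nim-sum of the parts.
Combined value = 6 XOR 5 XOR 3 XOR 2 = 2.

2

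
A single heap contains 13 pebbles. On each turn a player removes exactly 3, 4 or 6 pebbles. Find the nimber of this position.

1

Build the Grundy sequence with g(k) = mex{g(k−s) : s ∈ {3, 4, 6}, s ≤ k}:
k:     0  1  2  3  4  5  6  7  8  9 10 11 12 13
g(k):  0  0  0  1  1  1  2  2  2  0  0  0  1  1
So g(13) = 1.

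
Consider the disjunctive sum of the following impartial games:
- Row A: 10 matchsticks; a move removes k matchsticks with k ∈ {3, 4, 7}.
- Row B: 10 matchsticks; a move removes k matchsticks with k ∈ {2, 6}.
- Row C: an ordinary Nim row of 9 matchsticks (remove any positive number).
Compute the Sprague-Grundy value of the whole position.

For row A, compute g(0), g(1), … with moves {3, 4, 7}:
k:     0  1  2  3  4  5  6  7  8  9 10
g(k):  0  0  0  1  1  1  2  2  2  3  0
So g(10) = 0.
Grundy values for row B (subtraction set {2, 6}):
k:     0  1  2  3  4  5  6  7  8  9 10
g(k):  0  0  1  1  0  0  1  1  0  0  1
So g(10) = 1.
Row C is a plain Nim row of size 9, so its Grundy value is 9.
By the Sprague-Grundy theorem, the Grundy value of a sum of independent games is the XOR of the component values.
Combined value = 0 ⊕ 1 ⊕ 9 = 8.

8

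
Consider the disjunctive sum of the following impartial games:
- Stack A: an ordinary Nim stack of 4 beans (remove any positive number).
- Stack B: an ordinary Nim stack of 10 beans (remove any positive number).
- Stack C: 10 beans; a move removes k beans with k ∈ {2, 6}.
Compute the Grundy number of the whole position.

Stack A is a plain Nim stack of size 4, so its Grundy value is 4.
Stack B is a plain Nim stack of size 10, so its Grundy value is 10.
Grundy values for stack C (subtraction set {2, 6}):
g(0) = mex{} = 0
g(1) = mex{} = 0
g(2) = mex{0} = 1
g(3) = mex{0} = 1
g(4) = mex{1} = 0
g(5) = mex{1} = 0
g(6) = mex{0} = 1
g(7) = mex{0} = 1
g(8) = mex{1} = 0
g(9) = mex{1} = 0
g(10) = mex{0} = 1
So g(10) = 1.
By the Sprague-Grundy theorem, the Grundy value of a sum of independent games is the XOR of the component values.
Combined value = 4 ⊕ 10 ⊕ 1 = 15.

15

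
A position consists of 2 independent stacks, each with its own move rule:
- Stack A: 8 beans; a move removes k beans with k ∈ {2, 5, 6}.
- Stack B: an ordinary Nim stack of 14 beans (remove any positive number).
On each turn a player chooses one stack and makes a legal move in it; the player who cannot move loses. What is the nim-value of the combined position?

14

Grundy values for stack A (subtraction set {2, 5, 6}):
k:     0  1  2  3  4  5  6  7  8
g(k):  0  0  1  1  0  2  1  3  0
So g(8) = 0.
Stack B is a plain Nim stack of size 14, so its Grundy value is 14.
The value of a disjunctive sum is the nim-sum of the parts.
Combined value = 0 ⊕ 14 = 14.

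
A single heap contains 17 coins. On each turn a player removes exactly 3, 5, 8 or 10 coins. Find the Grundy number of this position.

1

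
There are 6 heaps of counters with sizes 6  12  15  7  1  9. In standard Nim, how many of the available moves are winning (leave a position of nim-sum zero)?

In binary:
  0110  (6)
  1100  (12)
  1111  (15)
  0111  (7)
  0001  (1)
  1001  (9)
  ----
  1010  (10)
The overall nim-sum is X = 10. A heap of size p has a winning move iff p XOR X < p (reduce it to p XOR X).
  6: 6 XOR 10 = 12 ≥ 6 — no move.
  12: 12 XOR 10 = 6 < 12 — winning move (to 6).
  15: 15 XOR 10 = 5 < 15 — winning move (to 5).
  7: 7 XOR 10 = 13 ≥ 7 — no move.
  1: 1 XOR 10 = 11 ≥ 1 — no move.
  9: 9 XOR 10 = 3 < 9 — winning move (to 3).
That gives 3 winning moves.

3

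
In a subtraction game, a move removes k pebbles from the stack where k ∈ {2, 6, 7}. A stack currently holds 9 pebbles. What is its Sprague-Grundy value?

0

Grundy values for subtraction set {2, 6, 7}:
g(0) = mex{} = 0
g(1) = mex{} = 0
g(2) = mex{0} = 1
g(3) = mex{0} = 1
g(4) = mex{1} = 0
g(5) = mex{1} = 0
g(6) = mex{0} = 1
g(7) = mex{0} = 1
g(8) = mex{0,1} = 2
g(9) = mex{1} = 0
So g(9) = 0.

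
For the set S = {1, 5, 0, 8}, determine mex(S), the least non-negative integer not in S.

2

The values 0, 1 are all present; 2 is the first non-negative integer missing from the set.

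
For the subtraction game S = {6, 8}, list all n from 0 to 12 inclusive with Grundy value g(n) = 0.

0, 1, 2, 3, 4, 5

Grundy values for subtraction set {6, 8}:
g(0) = mex{} = 0
g(1) = mex{} = 0
g(2) = mex{} = 0
g(3) = mex{} = 0
g(4) = mex{} = 0
g(5) = mex{} = 0
g(6) = mex{0} = 1
g(7) = mex{0} = 1
g(8) = mex{0} = 1
g(9) = mex{0} = 1
g(10) = mex{0} = 1
g(11) = mex{0} = 1
g(12) = mex{0,1} = 2
The P-positions (g = 0) in 0..12 are 0, 1, 2, 3, 4, 5.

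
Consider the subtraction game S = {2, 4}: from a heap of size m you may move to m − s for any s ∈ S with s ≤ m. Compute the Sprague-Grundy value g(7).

0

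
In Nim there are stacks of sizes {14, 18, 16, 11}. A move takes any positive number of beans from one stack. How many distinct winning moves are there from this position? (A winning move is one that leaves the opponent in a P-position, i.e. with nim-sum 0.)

1

Compute the nim-sum pairwise:
14 ^ 18 = 28
28 ^ 16 = 12
12 ^ 11 = 7
The overall nim-sum is X = 7. A stack of size p has a winning move iff p XOR X < p (reduce it to p XOR X).
  14: 14 XOR 7 = 9 < 14 — winning move (to 9).
  18: 18 XOR 7 = 21 ≥ 18 — no move.
  16: 16 XOR 7 = 23 ≥ 16 — no move.
  11: 11 XOR 7 = 12 ≥ 11 — no move.
That gives 1 winning move.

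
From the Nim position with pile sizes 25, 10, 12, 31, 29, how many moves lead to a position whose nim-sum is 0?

3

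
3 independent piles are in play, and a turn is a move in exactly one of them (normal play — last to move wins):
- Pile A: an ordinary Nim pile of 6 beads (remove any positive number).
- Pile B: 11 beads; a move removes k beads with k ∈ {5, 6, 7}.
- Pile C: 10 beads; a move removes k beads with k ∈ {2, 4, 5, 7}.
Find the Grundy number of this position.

Pile A is a plain Nim pile of size 6, so its Grundy value is 6.
For pile B, compute g(0), g(1), … with moves {5, 6, 7}:
g(0) = mex{} = 0
g(1) = mex{} = 0
g(2) = mex{} = 0
g(3) = mex{} = 0
g(4) = mex{} = 0
g(5) = mex{0} = 1
g(6) = mex{0} = 1
g(7) = mex{0} = 1
g(8) = mex{0} = 1
g(9) = mex{0} = 1
g(10) = mex{0,1} = 2
g(11) = mex{0,1} = 2
So g(11) = 2.
For pile C, compute g(0), g(1), … with moves {2, 4, 5, 7}:
g(0) = mex{} = 0
g(1) = mex{} = 0
g(2) = mex{0} = 1
g(3) = mex{0} = 1
g(4) = mex{0,1} = 2
g(5) = mex{0,1} = 2
g(6) = mex{0,1,2} = 3
g(7) = mex{0,1,2} = 3
g(8) = mex{0,1,2,3} = 4
g(9) = mex{1,2,3} = 0
g(10) = mex{1,2,3,4} = 0
So g(10) = 0.
By the Sprague-Grundy theorem, the Grundy value of a sum of independent games is the XOR of the component values.
Combined value = 6 XOR 2 XOR 0 = 4.

4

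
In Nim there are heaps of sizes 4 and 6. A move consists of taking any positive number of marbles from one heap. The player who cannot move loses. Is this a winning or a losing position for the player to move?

Winning position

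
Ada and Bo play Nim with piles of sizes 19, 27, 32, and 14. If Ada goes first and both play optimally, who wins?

Ada wins

Write each in binary and XOR column by column:
  010011  (19)
  011011  (27)
  100000  (32)
  001110  (14)
  ------
  100110  (38)
The nim-sum is 38 ≠ 0, so this is an N-position: the player to move can win; Ada has a winning move.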